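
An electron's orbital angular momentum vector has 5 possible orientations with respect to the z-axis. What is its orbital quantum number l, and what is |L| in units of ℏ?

l = 2, |L| = √6 ℏ ≈ 2.449ℏ

5 = 2l + 1, so l = (5−1)/2 = 2.
Then |L| = √(l(l+1)) ℏ = √6 ℏ.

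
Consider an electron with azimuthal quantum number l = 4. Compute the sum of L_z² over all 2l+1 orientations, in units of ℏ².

m_l ∈ {-4, -3, -2, -1, 0, 1, 2, 3, 4}.
Σ m_l² = 2·(1 + 4 + 9 + 16) = 60.

Σ(L_z)² = 60 ℏ²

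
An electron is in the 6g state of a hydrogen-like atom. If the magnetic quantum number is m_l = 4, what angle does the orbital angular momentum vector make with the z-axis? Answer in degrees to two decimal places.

For 6g, l = 4.
|L| = √(l(l+1)) ℏ = 2√5 ℏ.
L_z = m_l ℏ = 4ℏ.
cos θ = L_z/|L| = 4/√20, so θ ≈ 26.57°.

θ ≈ 26.57°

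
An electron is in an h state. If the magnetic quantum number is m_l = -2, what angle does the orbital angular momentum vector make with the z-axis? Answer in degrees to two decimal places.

θ ≈ 111.42°

For an h orbital, l = 5.
|L|² = l(l+1)ℏ² = 30ℏ², so |L| = √30 ℏ.
L_z = m_l ℏ = −2ℏ.
cos θ = L_z/|L| = -2/√30, so θ ≈ 111.42°.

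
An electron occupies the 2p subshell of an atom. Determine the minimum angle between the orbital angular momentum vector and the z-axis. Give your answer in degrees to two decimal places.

2p means n = 2, l = 1.
|L| = ℏ√(l(l+1)) = √2 ℏ.
The smallest angle corresponds to the largest L_z, i.e. m_l = l = 1, giving L_z = 1ℏ.
cos θ_min = 1/√2, so θ_min ≈ 45.00°.

θ_min ≈ 45.00°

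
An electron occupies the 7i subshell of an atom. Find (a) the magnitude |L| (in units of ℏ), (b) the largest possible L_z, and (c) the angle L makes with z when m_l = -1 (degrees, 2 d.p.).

For 7i, l = 6.
|L| = ℏ√(6·7) = √42 ℏ ≈ 6.481ℏ.
L_z,max = lℏ = 6ℏ.
For m_l = -1: cos θ = -1/√42, θ ≈ 98.88°.

|L| = √42 ℏ ≈ 6.481ℏ; L_z,max = 6ℏ; θ(m_l=-1) ≈ 98.88°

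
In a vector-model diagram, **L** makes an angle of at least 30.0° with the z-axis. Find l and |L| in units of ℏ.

cos²θ_min = l/(l+1) = 0.7500.
l = cos²θ/sin²θ ≈ 3.
Then |L| = ℏ√(3·4) = 2√3 ℏ.

l = 3, |L| = 2√3 ℏ ≈ 3.464ℏ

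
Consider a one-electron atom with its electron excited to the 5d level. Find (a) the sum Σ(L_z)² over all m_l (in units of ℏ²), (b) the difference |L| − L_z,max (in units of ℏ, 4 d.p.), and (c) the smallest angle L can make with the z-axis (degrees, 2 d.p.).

Σ(L_z)² = 10 ℏ²; |L|−L_z,max ≈ 0.4495ℏ; θ_min ≈ 35.26°

The 5d level has l = 2.
Σ m_l² = 10, so Σ(L_z)² = 10 ℏ².
|L| − L_z,max = (√6 − 2)ℏ ≈ 0.4495ℏ.
cos θ_min = 2/√6, so θ_min ≈ 35.26°.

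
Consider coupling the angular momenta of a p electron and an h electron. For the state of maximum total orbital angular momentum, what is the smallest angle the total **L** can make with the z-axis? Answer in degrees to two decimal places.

The total orbital quantum number L ranges from |l₁ − l₂| to l₁ + l₂ in integer steps.
L ∈ {4, 5, 6}.
The maximum is L = 6, with |L_tot| = ℏ√(6·7) = √42 ℏ.
The minimum angle with z is arccos(6/√42) ≈ 22.21°.

θ_min ≈ 22.21°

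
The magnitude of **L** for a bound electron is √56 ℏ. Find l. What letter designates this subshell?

l = 7 (k orbital)

(|L|/ℏ)² = l(l+1) = 56.
Solving: l = 7.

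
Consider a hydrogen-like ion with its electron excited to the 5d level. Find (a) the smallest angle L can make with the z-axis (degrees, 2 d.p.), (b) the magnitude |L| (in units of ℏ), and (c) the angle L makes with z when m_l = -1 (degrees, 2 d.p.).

The 5d level has l = 2.
cos θ_min = 2/√6, so θ_min ≈ 35.26°.
|L| = ℏ√(2·3) = √6 ℏ ≈ 2.449ℏ.
For m_l = -1: cos θ = -1/√6, θ ≈ 114.09°.

θ_min ≈ 35.26°; |L| = √6 ℏ ≈ 2.449ℏ; θ(m_l=-1) ≈ 114.09°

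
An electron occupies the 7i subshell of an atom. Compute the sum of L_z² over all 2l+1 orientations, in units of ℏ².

7i means n = 7, l = 6.
m_l ∈ {-6, -5, -4, -3, -2, -1, 0, 1, 2, 3, 4, 5, 6}.
Σ m_l² = l(l+1)(2l+1)/3 = 6·7·13/3 = 182.

Σ(L_z)² = 182 ℏ²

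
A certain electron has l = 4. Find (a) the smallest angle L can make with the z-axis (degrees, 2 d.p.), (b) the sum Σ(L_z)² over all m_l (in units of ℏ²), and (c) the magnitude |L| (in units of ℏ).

cos θ_min = 4/√20, so θ_min ≈ 26.57°.
Σ m_l² = 60, so Σ(L_z)² = 60 ℏ².
|L| = ℏ√(4·5) = 2√5 ℏ ≈ 4.472ℏ.

θ_min ≈ 26.57°; Σ(L_z)² = 60 ℏ²; |L| = 2√5 ℏ ≈ 4.472ℏ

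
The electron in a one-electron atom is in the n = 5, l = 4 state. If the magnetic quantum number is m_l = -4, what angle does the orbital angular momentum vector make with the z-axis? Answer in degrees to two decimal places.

|L| = ℏ√(l(l+1)) = 2√5 ℏ.
L_z = m_l ℏ = −4ℏ.
cos θ = L_z/|L| = -4/√20, so θ ≈ 153.43°.

θ ≈ 153.43°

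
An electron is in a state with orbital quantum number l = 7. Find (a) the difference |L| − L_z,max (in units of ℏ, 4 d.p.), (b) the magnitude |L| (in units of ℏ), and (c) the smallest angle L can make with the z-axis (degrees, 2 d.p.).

|L| − L_z,max = (2√14 − 7)ℏ ≈ 0.4833ℏ.
|L| = ℏ√(7·8) = 2√14 ℏ ≈ 7.483ℏ.
cos θ_min = 7/√56, so θ_min ≈ 20.70°.

|L|−L_z,max ≈ 0.4833ℏ; |L| = 2√14 ℏ ≈ 7.483ℏ; θ_min ≈ 20.70°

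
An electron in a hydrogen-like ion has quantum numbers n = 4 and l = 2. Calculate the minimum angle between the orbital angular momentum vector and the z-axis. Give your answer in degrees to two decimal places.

θ_min ≈ 35.26°

|L| = ℏ√(l(l+1)) = √6 ℏ.
The smallest angle corresponds to the largest L_z, i.e. m_l = l = 2, giving L_z = 2ℏ.
cos θ_min = 2/√6, so θ_min ≈ 35.26°.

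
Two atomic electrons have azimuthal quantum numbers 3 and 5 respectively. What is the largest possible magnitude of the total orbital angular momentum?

|L_tot|_max = 6√2 ℏ ≈ 8.485ℏ

Angular momentum addition gives L = |l₁ − l₂|, …, l₁ + l₂.
So L can be 2, 3, 4, 5, 6, 7, 8.
The largest magnitude corresponds to L = 8: |L_tot| = ℏ√(8·9) = 6√2 ℏ.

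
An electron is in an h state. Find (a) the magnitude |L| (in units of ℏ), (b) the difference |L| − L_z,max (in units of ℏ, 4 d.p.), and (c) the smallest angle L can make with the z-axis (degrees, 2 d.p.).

For an h orbital, l = 5.
|L| = ℏ√(5·6) = √30 ℏ ≈ 5.477ℏ.
|L| − L_z,max = (√30 − 5)ℏ ≈ 0.4772ℏ.
cos θ_min = 5/√30, so θ_min ≈ 24.09°.

|L| = √30 ℏ ≈ 5.477ℏ; |L|−L_z,max ≈ 0.4772ℏ; θ_min ≈ 24.09°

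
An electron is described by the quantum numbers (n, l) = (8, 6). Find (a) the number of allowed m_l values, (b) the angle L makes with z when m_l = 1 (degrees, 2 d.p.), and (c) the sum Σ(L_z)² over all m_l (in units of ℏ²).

There are 2l+1 = 13 values of m_l.
For m_l = 1: cos θ = 1/√42, θ ≈ 81.12°.
Σ m_l² = 182, so Σ(L_z)² = 182 ℏ².

13 values; θ(m_l=1) ≈ 81.12°; Σ(L_z)² = 182 ℏ²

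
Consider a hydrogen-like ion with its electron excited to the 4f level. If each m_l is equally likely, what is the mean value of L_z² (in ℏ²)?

The 4f level has l = 3.
The allowed m_l values are -3, -2, -1, 0, 1, 2, 3.
⟨L_z²⟩ = ℏ²·(Σ m_l²)/(2l+1) = ℏ²·28/7 = 4ℏ².

⟨L_z²⟩ = 4 ℏ²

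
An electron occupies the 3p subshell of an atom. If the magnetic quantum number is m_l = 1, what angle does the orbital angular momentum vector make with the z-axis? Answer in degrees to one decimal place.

3p means n = 3, l = 1.
|L|² = l(l+1)ℏ² = 2ℏ², so |L| = √2 ℏ.
L_z = m_l ℏ = 1ℏ.
cos θ = L_z/|L| = 1/√2, so θ ≈ 45.0°.

θ ≈ 45.0°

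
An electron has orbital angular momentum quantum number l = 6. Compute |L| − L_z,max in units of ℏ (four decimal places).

|L| = √42 ℏ ≈ 6.4807ℏ, while L_z,max = lℏ = 6ℏ.
The difference is (√42 − 6)ℏ ≈ 0.4807ℏ.

|L| − L_z,max ≈ 0.4807ℏ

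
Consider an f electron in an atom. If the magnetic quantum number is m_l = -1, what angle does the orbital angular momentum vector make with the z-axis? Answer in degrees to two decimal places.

θ ≈ 106.78°

An f state has l = 3.
|L| = √(l(l+1)) ℏ = 2√3 ℏ.
L_z = m_l ℏ = −1ℏ.
cos θ = L_z/|L| = -1/√12, so θ ≈ 106.78°.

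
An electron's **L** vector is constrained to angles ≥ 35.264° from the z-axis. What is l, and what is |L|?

l = 2, |L| = √6 ℏ ≈ 2.449ℏ

At minimum angle, m_l = l, so cos θ = l/√(l(l+1)); cos²θ = l/(l+1) = 0.6667.
l = cos²θ/sin²θ ≈ 2.
Then |L| = ℏ√(2·3) = √6 ℏ.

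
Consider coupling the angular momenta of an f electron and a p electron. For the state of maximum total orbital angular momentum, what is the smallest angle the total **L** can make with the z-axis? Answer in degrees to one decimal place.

θ_min ≈ 26.6°

L runs from |3 − 1| = 2 to 3 + 1 = 4.
Allowed values: L = 2, 3, 4.
The maximum is L = 4, with |L_tot| = ℏ√(4·5) = 2√5 ℏ.
The minimum angle with z is arccos(4/√20) ≈ 26.6°.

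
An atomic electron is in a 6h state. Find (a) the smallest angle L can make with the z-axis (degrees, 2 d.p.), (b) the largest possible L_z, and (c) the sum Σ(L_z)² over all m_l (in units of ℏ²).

6h means n = 6, l = 5.
cos θ_min = 5/√30, so θ_min ≈ 24.09°.
L_z,max = lℏ = 5ℏ.
Σ m_l² = 110, so Σ(L_z)² = 110 ℏ².

θ_min ≈ 24.09°; L_z,max = 5ℏ; Σ(L_z)² = 110 ℏ²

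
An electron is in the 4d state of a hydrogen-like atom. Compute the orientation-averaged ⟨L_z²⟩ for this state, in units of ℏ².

⟨L_z²⟩ = 2 ℏ²

4d means n = 4, l = 2.
The allowed m_l values are -2, -1, 0, 1, 2.
⟨L_z²⟩ = ℏ²·l(l+1)/3 = 2ℏ².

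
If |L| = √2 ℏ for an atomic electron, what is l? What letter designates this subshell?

l = 1 (p orbital)

|L| = ℏ√(l(l+1)), so l(l+1) = 2.
Solving: l = 1.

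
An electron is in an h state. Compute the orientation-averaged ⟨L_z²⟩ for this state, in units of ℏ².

⟨L_z²⟩ = 10 ℏ²

An h state has l = 5.
The allowed m_l values are -5, -4, -3, -2, -1, 0, 1, 2, 3, 4, 5.
⟨L_z²⟩ = ℏ²·(Σ m_l²)/(2l+1) = ℏ²·110/11 = 10ℏ².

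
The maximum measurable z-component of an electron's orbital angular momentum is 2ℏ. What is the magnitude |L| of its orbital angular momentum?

The maximum L_z equals lℏ, giving l = 2.
|L| = √(l(l+1)) ℏ = √6 ℏ.

|L| = √6 ℏ ≈ 2.449ℏ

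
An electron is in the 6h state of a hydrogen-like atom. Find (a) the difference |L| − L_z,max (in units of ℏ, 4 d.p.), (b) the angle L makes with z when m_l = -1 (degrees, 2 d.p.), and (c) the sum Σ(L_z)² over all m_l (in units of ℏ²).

|L|−L_z,max ≈ 0.4772ℏ; θ(m_l=-1) ≈ 100.52°; Σ(L_z)² = 110 ℏ²

The 6h subshell has l = 5.
|L| − L_z,max = (√30 − 5)ℏ ≈ 0.4772ℏ.
For m_l = -1: cos θ = -1/√30, θ ≈ 100.52°.
Σ m_l² = 110, so Σ(L_z)² = 110 ℏ².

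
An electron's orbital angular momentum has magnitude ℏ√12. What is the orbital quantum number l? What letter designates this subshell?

|L| = ℏ√(l(l+1)), so l(l+1) = 12.
Solving: l = 3.

l = 3 (f orbital)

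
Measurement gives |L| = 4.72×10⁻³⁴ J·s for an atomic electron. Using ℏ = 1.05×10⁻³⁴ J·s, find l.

l = 4

In units of ℏ, |L| ≈ 4.495.
(|L|/ℏ)² = l(l+1) ≈ 20.21 ⇒ l = 4.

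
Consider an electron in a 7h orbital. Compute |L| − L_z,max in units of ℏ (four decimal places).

For 7h, l = 5.
|L| = √30 ℏ ≈ 5.4772ℏ, while L_z,max = lℏ = 5ℏ.
The difference is (√30 − 5)ℏ ≈ 0.4772ℏ.

|L| − L_z,max ≈ 0.4772ℏ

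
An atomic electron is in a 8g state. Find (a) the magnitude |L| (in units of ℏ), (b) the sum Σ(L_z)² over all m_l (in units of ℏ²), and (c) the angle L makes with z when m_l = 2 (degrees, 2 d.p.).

|L| = 2√5 ℏ ≈ 4.472ℏ; Σ(L_z)² = 60 ℏ²; θ(m_l=2) ≈ 63.43°

The 8g subshell has l = 4.
|L| = ℏ√(4·5) = 2√5 ℏ ≈ 4.472ℏ.
Σ m_l² = 60, so Σ(L_z)² = 60 ℏ².
For m_l = 2: cos θ = 2/√20, θ ≈ 63.43°.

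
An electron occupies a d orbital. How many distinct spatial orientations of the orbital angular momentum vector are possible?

5

A d state has l = 2.
The number of m_l values is 2l + 1 = 2·2 + 1 = 5.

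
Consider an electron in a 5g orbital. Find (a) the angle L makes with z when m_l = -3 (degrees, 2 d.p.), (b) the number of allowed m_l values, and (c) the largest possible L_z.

θ(m_l=-3) ≈ 132.13°; 9 values; L_z,max = 4ℏ

The 5g subshell has l = 4.
For m_l = -3: cos θ = -3/√20, θ ≈ 132.13°.
There are 2l+1 = 9 values of m_l.
L_z,max = lℏ = 4ℏ.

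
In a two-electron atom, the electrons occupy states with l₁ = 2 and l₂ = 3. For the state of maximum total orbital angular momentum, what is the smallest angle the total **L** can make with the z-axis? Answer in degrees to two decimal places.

θ_min ≈ 24.09°

By the triangle rule, |l₁ − l₂| ≤ L ≤ l₁ + l₂.
So L can be 1, 2, 3, 4, 5.
The maximum is L = 5, with |L_tot| = ℏ√(5·6) = √30 ℏ.
The minimum angle with z is arccos(5/√30) ≈ 24.09°.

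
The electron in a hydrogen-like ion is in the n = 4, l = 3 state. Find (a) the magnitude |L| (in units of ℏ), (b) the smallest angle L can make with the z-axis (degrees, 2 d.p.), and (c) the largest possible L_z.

|L| = ℏ√(3·4) = 2√3 ℏ ≈ 3.464ℏ.
cos θ_min = 3/√12, so θ_min ≈ 30.00°.
L_z,max = lℏ = 3ℏ.

|L| = 2√3 ℏ ≈ 3.464ℏ; θ_min ≈ 30.00°; L_z,max = 3ℏ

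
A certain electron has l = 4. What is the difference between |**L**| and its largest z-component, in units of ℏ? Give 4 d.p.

|L| = 2√5 ℏ ≈ 4.4721ℏ, while L_z,max = lℏ = 4ℏ.
The difference is (2√5 − 4)ℏ ≈ 0.4721ℏ.

|L| − L_z,max ≈ 0.4721ℏ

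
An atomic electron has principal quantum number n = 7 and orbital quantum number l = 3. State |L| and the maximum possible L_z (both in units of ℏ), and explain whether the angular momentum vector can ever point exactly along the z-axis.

No: L_z,max = 3ℏ < |L| = 2√3 ℏ ≈ 3.464ℏ

|L| = 2√3 ℏ ≈ 3.4641ℏ, while L_z,max = lℏ = 3ℏ.
Since |L| > L_z,max, the vector can never point exactly along z; the closest it comes is θ_min = arccos(3/√12) ≈ 30.0°.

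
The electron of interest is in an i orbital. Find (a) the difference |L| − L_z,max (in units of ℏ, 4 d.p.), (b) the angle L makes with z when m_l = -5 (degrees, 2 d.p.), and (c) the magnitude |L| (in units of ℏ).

An i state has l = 6.
|L| − L_z,max = (√42 − 6)ℏ ≈ 0.4807ℏ.
For m_l = -5: cos θ = -5/√42, θ ≈ 140.49°.
|L| = ℏ√(6·7) = √42 ℏ ≈ 6.481ℏ.

|L|−L_z,max ≈ 0.4807ℏ; θ(m_l=-5) ≈ 140.49°; |L| = √42 ℏ ≈ 6.481ℏ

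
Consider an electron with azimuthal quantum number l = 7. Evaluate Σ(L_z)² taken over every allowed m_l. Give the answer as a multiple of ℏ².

m_l runs from −7 to 7, i.e. {-7, -6, -5, -4, -3, -2, -1, 0, 1, 2, 3, 4, 5, 6, 7}.
Summing m² from −7 to 7: Σ m_l² = 280.

Σ(L_z)² = 280 ℏ²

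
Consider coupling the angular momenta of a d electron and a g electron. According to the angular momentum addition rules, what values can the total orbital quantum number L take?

L runs from |2 − 4| = 2 to 2 + 4 = 6.
Allowed values: L = 2, 3, 4, 5, 6.

L = 2, 3, 4, 5, 6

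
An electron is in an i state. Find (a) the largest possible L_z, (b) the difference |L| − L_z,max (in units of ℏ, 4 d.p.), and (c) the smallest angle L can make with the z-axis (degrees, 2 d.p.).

The letter i corresponds to l = 6.
L_z,max = lℏ = 6ℏ.
|L| − L_z,max = (√42 − 6)ℏ ≈ 0.4807ℏ.
cos θ_min = 6/√42, so θ_min ≈ 22.21°.

L_z,max = 6ℏ; |L|−L_z,max ≈ 0.4807ℏ; θ_min ≈ 22.21°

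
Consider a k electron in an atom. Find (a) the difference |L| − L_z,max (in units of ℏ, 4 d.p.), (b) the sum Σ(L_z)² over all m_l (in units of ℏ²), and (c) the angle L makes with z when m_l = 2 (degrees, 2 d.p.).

|L|−L_z,max ≈ 0.4833ℏ; Σ(L_z)² = 280 ℏ²; θ(m_l=2) ≈ 74.50°

A k state has l = 7.
|L| − L_z,max = (2√14 − 7)ℏ ≈ 0.4833ℏ.
Σ m_l² = 280, so Σ(L_z)² = 280 ℏ².
For m_l = 2: cos θ = 2/√56, θ ≈ 74.50°.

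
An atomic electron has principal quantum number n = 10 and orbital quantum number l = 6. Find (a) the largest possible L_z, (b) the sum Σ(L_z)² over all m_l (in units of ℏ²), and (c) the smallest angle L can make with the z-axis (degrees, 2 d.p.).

L_z,max = lℏ = 6ℏ.
Σ m_l² = 182, so Σ(L_z)² = 182 ℏ².
cos θ_min = 6/√42, so θ_min ≈ 22.21°.

L_z,max = 6ℏ; Σ(L_z)² = 182 ℏ²; θ_min ≈ 22.21°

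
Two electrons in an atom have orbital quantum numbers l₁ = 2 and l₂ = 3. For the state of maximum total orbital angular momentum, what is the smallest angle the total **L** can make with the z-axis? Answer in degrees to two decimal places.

θ_min ≈ 24.09°

By the triangle rule, |l₁ − l₂| ≤ L ≤ l₁ + l₂.
L ∈ {1, 2, 3, 4, 5}.
The maximum is L = 5, with |L_tot| = ℏ√(5·6) = √30 ℏ.
The minimum angle with z is arccos(5/√30) ≈ 24.09°.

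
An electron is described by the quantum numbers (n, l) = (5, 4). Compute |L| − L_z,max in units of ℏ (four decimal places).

|L| − L_z,max ≈ 0.4721ℏ

|L| = 2√5 ℏ ≈ 4.4721ℏ, while L_z,max = lℏ = 4ℏ.
The difference is (2√5 − 4)ℏ ≈ 0.4721ℏ.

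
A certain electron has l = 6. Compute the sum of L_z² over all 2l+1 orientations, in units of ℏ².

m_l ∈ {-6, -5, -4, -3, -2, -1, 0, 1, 2, 3, 4, 5, 6}.
Summing m² from −6 to 6: Σ m_l² = 182.

Σ(L_z)² = 182 ℏ²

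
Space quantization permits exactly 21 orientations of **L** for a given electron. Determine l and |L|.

21 = 2l + 1, so l = (21−1)/2 = 10.
Then |L| = √(l(l+1)) ℏ = √110 ℏ.

l = 10, |L| = √110 ℏ ≈ 10.488ℏ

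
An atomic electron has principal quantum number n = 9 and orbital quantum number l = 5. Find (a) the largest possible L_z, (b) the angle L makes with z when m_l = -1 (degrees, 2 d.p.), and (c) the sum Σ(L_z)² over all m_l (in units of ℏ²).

L_z,max = lℏ = 5ℏ.
For m_l = -1: cos θ = -1/√30, θ ≈ 100.52°.
Σ m_l² = 110, so Σ(L_z)² = 110 ℏ².

L_z,max = 5ℏ; θ(m_l=-1) ≈ 100.52°; Σ(L_z)² = 110 ℏ²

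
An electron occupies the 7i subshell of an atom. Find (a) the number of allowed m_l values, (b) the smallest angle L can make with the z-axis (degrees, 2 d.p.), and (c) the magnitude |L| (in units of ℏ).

13 values; θ_min ≈ 22.21°; |L| = √42 ℏ ≈ 6.481ℏ

For 7i, l = 6.
There are 2l+1 = 13 values of m_l.
cos θ_min = 6/√42, so θ_min ≈ 22.21°.
|L| = ℏ√(6·7) = √42 ℏ ≈ 6.481ℏ.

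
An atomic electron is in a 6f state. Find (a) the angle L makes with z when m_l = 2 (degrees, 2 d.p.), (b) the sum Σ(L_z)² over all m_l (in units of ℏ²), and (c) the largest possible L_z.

For 6f, l = 3.
For m_l = 2: cos θ = 2/√12, θ ≈ 54.74°.
Σ m_l² = 28, so Σ(L_z)² = 28 ℏ².
L_z,max = lℏ = 3ℏ.

θ(m_l=2) ≈ 54.74°; Σ(L_z)² = 28 ℏ²; L_z,max = 3ℏ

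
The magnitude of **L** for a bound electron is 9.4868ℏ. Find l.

|L| = ℏ√(l(l+1)), so l(l+1) = 90.
The positive root is l = 9.

l = 9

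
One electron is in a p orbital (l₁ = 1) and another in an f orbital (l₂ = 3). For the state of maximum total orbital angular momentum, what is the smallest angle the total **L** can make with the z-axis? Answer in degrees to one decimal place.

L runs from |1 − 3| = 2 to 1 + 3 = 4.
Allowed values: L = 2, 3, 4.
The maximum is L = 4, with |L_tot| = ℏ√(4·5) = 2√5 ℏ.
The minimum angle with z is arccos(4/√20) ≈ 26.6°.

θ_min ≈ 26.6°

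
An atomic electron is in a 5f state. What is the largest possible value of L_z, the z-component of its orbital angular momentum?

5f means n = 5, l = 3.
L_z = m_l ℏ with m_l ∈ {−3, …, 3}; the maximum is m_l = 3.

L_z,max = 3ℏ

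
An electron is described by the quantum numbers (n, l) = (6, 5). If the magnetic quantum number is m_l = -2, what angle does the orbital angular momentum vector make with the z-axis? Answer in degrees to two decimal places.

θ ≈ 111.42°

|L| = √(l(l+1)) ℏ = √30 ℏ.
L_z = m_l ℏ = −2ℏ.
cos θ = L_z/|L| = -2/√30, so θ ≈ 111.42°.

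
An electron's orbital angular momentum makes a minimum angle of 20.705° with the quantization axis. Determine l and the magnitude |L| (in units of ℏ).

l = 7, |L| = 2√14 ℏ ≈ 7.483ℏ

cos²θ_min = l/(l+1) = 0.8750.
l = cos²θ/sin²θ ≈ 7.
Then |L| = ℏ√(7·8) = 2√14 ℏ.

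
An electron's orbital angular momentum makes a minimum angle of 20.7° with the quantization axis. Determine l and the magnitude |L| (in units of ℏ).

cos²θ_min = l/(l+1) = 0.8751.
Thus l = 0.8751/(1 − 0.8751) ≈ 7.
Then |L| = ℏ√(7·8) = 2√14 ℏ.

l = 7, |L| = 2√14 ℏ ≈ 7.483ℏ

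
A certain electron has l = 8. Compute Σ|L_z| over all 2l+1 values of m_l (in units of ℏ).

Σ|L_z| = 72 ℏ

m_l runs from −8 to 8, i.e. {-8, -7, -6, -5, -4, -3, -2, -1, 0, 1, 2, 3, 4, 5, 6, 7, 8}.
Σ|m_l| = 2(1+2+…+8) = 72.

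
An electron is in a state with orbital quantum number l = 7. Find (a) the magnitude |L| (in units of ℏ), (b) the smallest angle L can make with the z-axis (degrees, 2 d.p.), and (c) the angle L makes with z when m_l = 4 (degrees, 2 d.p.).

|L| = 2√14 ℏ ≈ 7.483ℏ; θ_min ≈ 20.70°; θ(m_l=4) ≈ 57.69°

|L| = ℏ√(7·8) = 2√14 ℏ ≈ 7.483ℏ.
cos θ_min = 7/√56, so θ_min ≈ 20.70°.
For m_l = 4: cos θ = 4/√56, θ ≈ 57.69°.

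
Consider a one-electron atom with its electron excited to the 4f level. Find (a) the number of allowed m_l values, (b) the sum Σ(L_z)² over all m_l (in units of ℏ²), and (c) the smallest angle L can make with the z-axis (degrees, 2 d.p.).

The 4f level has l = 3.
There are 2l+1 = 7 values of m_l.
Σ m_l² = 28, so Σ(L_z)² = 28 ℏ².
cos θ_min = 3/√12, so θ_min ≈ 30.00°.

7 values; Σ(L_z)² = 28 ℏ²; θ_min ≈ 30.00°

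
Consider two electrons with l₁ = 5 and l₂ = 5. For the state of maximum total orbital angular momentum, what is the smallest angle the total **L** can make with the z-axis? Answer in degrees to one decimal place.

Angular momentum addition gives L = |l₁ − l₂|, …, l₁ + l₂.
L ∈ {0, 1, 2, 3, 4, 5, 6, 7, 8, 9, 10}.
The maximum is L = 10, with |L_tot| = ℏ√(10·11) = √110 ℏ.
The minimum angle with z is arccos(10/√110) ≈ 17.5°.

θ_min ≈ 17.5°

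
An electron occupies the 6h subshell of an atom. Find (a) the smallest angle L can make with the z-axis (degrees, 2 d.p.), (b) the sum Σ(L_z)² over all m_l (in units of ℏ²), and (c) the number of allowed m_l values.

θ_min ≈ 24.09°; Σ(L_z)² = 110 ℏ²; 11 values

For 6h, l = 5.
cos θ_min = 5/√30, so θ_min ≈ 24.09°.
Σ m_l² = 110, so Σ(L_z)² = 110 ℏ².
There are 2l+1 = 11 values of m_l.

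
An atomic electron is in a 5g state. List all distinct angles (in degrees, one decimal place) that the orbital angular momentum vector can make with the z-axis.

5g means n = 5, l = 4.
|L|² = l(l+1)ℏ² = 20ℏ², so |L| = 2√5 ℏ.
cos θ = m_l/√20 for each m_l ∈ {-4, -3, -2, -1, 0, 1, 2, 3, 4}.

θ ∈ {26.6°, 47.9°, 63.4°, 77.1°, 90.0°, 102.9°, 116.6°, 132.1°, 153.4°}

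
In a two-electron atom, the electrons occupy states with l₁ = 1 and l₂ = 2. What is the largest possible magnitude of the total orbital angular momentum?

L runs from |1 − 2| = 1 to 1 + 2 = 3.
So L can be 1, 2, 3.
The largest magnitude corresponds to L = 3: |L_tot| = ℏ√(3·4) = 2√3 ℏ.

|L_tot|_max = 2√3 ℏ ≈ 3.464ℏ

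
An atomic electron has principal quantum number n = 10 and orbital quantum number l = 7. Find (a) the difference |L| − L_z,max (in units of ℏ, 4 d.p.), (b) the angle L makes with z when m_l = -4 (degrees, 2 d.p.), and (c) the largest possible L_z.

|L| − L_z,max = (2√14 − 7)ℏ ≈ 0.4833ℏ.
For m_l = -4: cos θ = -4/√56, θ ≈ 122.31°.
L_z,max = lℏ = 7ℏ.

|L|−L_z,max ≈ 0.4833ℏ; θ(m_l=-4) ≈ 122.31°; L_z,max = 7ℏ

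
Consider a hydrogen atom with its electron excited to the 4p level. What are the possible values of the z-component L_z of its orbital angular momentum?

The 4p level has l = 1.
L_z = m_l ℏ with m_l ranging from −l to +l in integer steps.
For l = 1: m_l ∈ {-1, 0, 1}.

L_z ∈ {−ℏ, 0, ℏ}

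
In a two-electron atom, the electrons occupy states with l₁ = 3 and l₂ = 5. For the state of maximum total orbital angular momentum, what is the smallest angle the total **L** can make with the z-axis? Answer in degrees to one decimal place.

Angular momentum addition gives L = |l₁ − l₂|, …, l₁ + l₂.
Allowed values: L = 2, 3, 4, 5, 6, 7, 8.
The maximum is L = 8, with |L_tot| = ℏ√(8·9) = 6√2 ℏ.
The minimum angle with z is arccos(8/√72) ≈ 19.5°.

θ_min ≈ 19.5°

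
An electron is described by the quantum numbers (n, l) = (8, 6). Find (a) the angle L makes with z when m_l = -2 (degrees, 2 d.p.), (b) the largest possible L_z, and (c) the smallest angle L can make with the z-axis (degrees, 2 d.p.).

θ(m_l=-2) ≈ 107.98°; L_z,max = 6ℏ; θ_min ≈ 22.21°

For m_l = -2: cos θ = -2/√42, θ ≈ 107.98°.
L_z,max = lℏ = 6ℏ.
cos θ_min = 6/√42, so θ_min ≈ 22.21°.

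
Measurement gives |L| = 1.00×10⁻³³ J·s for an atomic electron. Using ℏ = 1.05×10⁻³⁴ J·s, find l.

l = 9

In units of ℏ, |L| ≈ 9.524.
Set l(l+1) = 90.70; the integer solution is l = 9.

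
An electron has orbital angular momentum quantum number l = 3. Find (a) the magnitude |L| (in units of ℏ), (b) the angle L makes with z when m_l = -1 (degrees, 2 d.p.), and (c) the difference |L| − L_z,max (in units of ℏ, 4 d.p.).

|L| = 2√3 ℏ ≈ 3.464ℏ; θ(m_l=-1) ≈ 106.78°; |L|−L_z,max ≈ 0.4641ℏ

|L| = ℏ√(3·4) = 2√3 ℏ ≈ 3.464ℏ.
For m_l = -1: cos θ = -1/√12, θ ≈ 106.78°.
|L| − L_z,max = (2√3 − 3)ℏ ≈ 0.4641ℏ.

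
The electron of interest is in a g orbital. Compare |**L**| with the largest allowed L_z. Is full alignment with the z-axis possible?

No: L_z,max = 4ℏ < |L| = 2√5 ℏ ≈ 4.472ℏ

A g state has l = 4.
|L| = 2√5 ℏ ≈ 4.4721ℏ, while L_z,max = lℏ = 4ℏ.
Since |L| > L_z,max, the vector can never point exactly along z; the closest it comes is θ_min = arccos(4/√20) ≈ 26.6°.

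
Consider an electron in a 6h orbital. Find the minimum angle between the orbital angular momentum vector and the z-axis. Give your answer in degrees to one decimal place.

The 6h subshell has l = 5.
|L| = √(l(l+1)) ℏ = √30 ℏ.
The smallest angle corresponds to the largest L_z, i.e. m_l = l = 5, giving L_z = 5ℏ.
cos θ_min = 5/√30, so θ_min ≈ 24.1°.

θ_min ≈ 24.1°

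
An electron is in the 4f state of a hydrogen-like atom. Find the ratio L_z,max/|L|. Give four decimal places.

L_z,max/|L| = 0.8660

The 4f subshell has l = 3.
|L| = 2√3 ℏ ≈ 3.4641ℏ, while L_z,max = lℏ = 3ℏ.
L_z,max/|L| = 3/√12 = 0.8660.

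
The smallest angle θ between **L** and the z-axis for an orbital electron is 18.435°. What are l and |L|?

l = 9, |L| = 3√10 ℏ ≈ 9.487ℏ

At minimum angle, m_l = l, so cos θ = l/√(l(l+1)); cos²θ = l/(l+1) = 0.9000.
l = cos²θ/sin²θ ≈ 9.
Then |L| = ℏ√(9·10) = 3√10 ℏ.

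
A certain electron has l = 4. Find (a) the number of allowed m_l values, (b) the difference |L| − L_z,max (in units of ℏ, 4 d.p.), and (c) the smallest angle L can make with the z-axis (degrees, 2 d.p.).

There are 2l+1 = 9 values of m_l.
|L| − L_z,max = (2√5 − 4)ℏ ≈ 0.4721ℏ.
cos θ_min = 4/√20, so θ_min ≈ 26.57°.

9 values; |L|−L_z,max ≈ 0.4721ℏ; θ_min ≈ 26.57°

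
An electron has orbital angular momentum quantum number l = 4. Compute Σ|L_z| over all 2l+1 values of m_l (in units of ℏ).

Σ|L_z| = 20 ℏ

The allowed m_l values are -4, -3, -2, -1, 0, 1, 2, 3, 4.
Σ|m_l| = 2(1+2+…+4) = 20.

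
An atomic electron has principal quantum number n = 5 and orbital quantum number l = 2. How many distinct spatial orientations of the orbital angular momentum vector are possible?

The number of m_l values is 2l + 1 = 2·2 + 1 = 5.

5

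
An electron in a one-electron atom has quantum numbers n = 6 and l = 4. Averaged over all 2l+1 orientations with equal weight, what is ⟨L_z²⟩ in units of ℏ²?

m_l ∈ {-4, -3, -2, -1, 0, 1, 2, 3, 4}.
Average of L_z² over 9 states: 60/9 ℏ² = 6.667 ℏ².

⟨L_z²⟩ = 6.667 ℏ²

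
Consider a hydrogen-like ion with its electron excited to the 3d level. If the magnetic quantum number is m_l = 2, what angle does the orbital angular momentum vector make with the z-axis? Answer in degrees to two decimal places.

The 3d level has l = 2.
|L|² = l(l+1)ℏ² = 6ℏ², so |L| = √6 ℏ.
L_z = m_l ℏ = 2ℏ.
cos θ = L_z/|L| = 2/√6, so θ ≈ 35.26°.

θ ≈ 35.26°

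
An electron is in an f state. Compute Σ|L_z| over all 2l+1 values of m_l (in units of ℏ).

Σ|L_z| = 12 ℏ

The letter f corresponds to l = 3.
m_l ∈ {-3, -2, -1, 0, 1, 2, 3}.
Σ|m_l| = 2(1+2+…+3) = 12.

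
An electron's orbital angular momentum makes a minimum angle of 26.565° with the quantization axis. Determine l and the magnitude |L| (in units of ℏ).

l = 4, |L| = 2√5 ℏ ≈ 4.472ℏ

cos θ_min = l/√(l(l+1)) = √(l/(l+1)), so l/(l+1) = cos²(26.565°) = 0.8000.
l = cos²θ/sin²θ ≈ 4.
Then |L| = ℏ√(4·5) = 2√5 ℏ.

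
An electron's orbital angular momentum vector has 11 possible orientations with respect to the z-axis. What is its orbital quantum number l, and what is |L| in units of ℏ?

2l + 1 = 11 ⇒ l = 5.
Then |L| = √(l(l+1)) ℏ = √30 ℏ.

l = 5, |L| = √30 ℏ ≈ 5.477ℏ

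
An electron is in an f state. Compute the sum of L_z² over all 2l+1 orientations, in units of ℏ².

Σ(L_z)² = 28 ℏ²

An f state has l = 3.
m_l ∈ {-3, -2, -1, 0, 1, 2, 3}.
Σ m_l² = 2·(1 + 4 + 9) = 28.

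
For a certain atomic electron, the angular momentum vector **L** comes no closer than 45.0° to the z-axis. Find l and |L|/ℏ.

At minimum angle, m_l = l, so cos θ = l/√(l(l+1)); cos²θ = l/(l+1) = 0.5000.
Solving: l = 1.
Then |L| = ℏ√(1·2) = √2 ℏ.

l = 1, |L| = √2 ℏ ≈ 1.414ℏ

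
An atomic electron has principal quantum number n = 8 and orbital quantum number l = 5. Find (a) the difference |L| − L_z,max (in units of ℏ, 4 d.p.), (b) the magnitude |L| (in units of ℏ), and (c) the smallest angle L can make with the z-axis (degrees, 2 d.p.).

|L| − L_z,max = (√30 − 5)ℏ ≈ 0.4772ℏ.
|L| = ℏ√(5·6) = √30 ℏ ≈ 5.477ℏ.
cos θ_min = 5/√30, so θ_min ≈ 24.09°.

|L|−L_z,max ≈ 0.4772ℏ; |L| = √30 ℏ ≈ 5.477ℏ; θ_min ≈ 24.09°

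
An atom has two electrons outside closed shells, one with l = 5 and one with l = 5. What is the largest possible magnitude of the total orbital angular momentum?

The total orbital quantum number L ranges from |l₁ − l₂| to l₁ + l₂ in integer steps.
Allowed values: L = 0, 1, 2, 3, 4, 5, 6, 7, 8, 9, 10.
The largest magnitude corresponds to L = 10: |L_tot| = ℏ√(10·11) = √110 ℏ.

|L_tot|_max = √110 ℏ ≈ 10.488ℏ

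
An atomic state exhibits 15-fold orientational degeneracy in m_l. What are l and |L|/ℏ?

2l + 1 = 15 ⇒ l = 7.
|L| = ℏ√(l(l+1)) = ℏ√(7·8) = 2√14 ℏ.

l = 7, |L| = 2√14 ℏ ≈ 7.483ℏ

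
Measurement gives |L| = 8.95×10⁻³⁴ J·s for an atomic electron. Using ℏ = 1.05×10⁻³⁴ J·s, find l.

l = 8

|L|/ℏ = (8.95×10⁻³⁴)/(1.05×10⁻³⁴) ≈ 8.524.
(|L|/ℏ)² = l(l+1) ≈ 72.66 ⇒ l = 8.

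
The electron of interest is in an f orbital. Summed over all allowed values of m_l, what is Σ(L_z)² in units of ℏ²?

For an f orbital, l = 3.
m_l ∈ {-3, -2, -1, 0, 1, 2, 3}.
Summing m² from −3 to 3: Σ m_l² = 28.

Σ(L_z)² = 28 ℏ²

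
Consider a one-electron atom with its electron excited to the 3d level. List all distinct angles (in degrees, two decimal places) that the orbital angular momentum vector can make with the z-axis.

θ ∈ {35.26°, 65.91°, 90.00°, 114.09°, 144.74°}

The 3d level has l = 2.
|L| = √(l(l+1)) ℏ = √6 ℏ.
cos θ = m_l/√6 for each m_l ∈ {-2, -1, 0, 1, 2}.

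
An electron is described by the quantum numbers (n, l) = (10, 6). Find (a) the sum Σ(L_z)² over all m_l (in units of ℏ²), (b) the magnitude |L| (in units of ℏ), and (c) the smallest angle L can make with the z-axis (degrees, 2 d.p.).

Σ m_l² = 182, so Σ(L_z)² = 182 ℏ².
|L| = ℏ√(6·7) = √42 ℏ ≈ 6.481ℏ.
cos θ_min = 6/√42, so θ_min ≈ 22.21°.

Σ(L_z)² = 182 ℏ²; |L| = √42 ℏ ≈ 6.481ℏ; θ_min ≈ 22.21°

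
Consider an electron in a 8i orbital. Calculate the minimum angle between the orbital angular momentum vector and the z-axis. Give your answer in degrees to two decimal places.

θ_min ≈ 22.21°

8i means n = 8, l = 6.
|L| = √(l(l+1)) ℏ = √42 ℏ.
The smallest angle corresponds to the largest L_z, i.e. m_l = l = 6, giving L_z = 6ℏ.
cos θ_min = 6/√42, so θ_min ≈ 22.21°.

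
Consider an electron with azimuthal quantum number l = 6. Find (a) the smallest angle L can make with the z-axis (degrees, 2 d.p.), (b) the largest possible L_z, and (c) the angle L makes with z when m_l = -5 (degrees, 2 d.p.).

θ_min ≈ 22.21°; L_z,max = 6ℏ; θ(m_l=-5) ≈ 140.49°

cos θ_min = 6/√42, so θ_min ≈ 22.21°.
L_z,max = lℏ = 6ℏ.
For m_l = -5: cos θ = -5/√42, θ ≈ 140.49°.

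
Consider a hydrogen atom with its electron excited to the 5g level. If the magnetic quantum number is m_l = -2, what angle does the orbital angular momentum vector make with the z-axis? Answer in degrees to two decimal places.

θ ≈ 116.57°

The 5g level has l = 4.
|L| = √(l(l+1)) ℏ = 2√5 ℏ.
L_z = m_l ℏ = −2ℏ.
cos θ = L_z/|L| = -2/√20, so θ ≈ 116.57°.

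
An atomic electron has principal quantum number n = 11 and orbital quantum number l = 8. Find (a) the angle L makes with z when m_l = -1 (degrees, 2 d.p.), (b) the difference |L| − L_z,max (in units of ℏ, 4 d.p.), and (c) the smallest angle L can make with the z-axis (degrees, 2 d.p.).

θ(m_l=-1) ≈ 96.77°; |L|−L_z,max ≈ 0.4853ℏ; θ_min ≈ 19.47°

For m_l = -1: cos θ = -1/√72, θ ≈ 96.77°.
|L| − L_z,max = (6√2 − 8)ℏ ≈ 0.4853ℏ.
cos θ_min = 8/√72, so θ_min ≈ 19.47°.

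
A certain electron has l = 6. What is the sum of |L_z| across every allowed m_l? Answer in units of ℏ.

Σ|L_z| = 42 ℏ

m_l runs from −6 to 6, i.e. {-6, -5, -4, -3, -2, -1, 0, 1, 2, 3, 4, 5, 6}.
Σ|m_l| = 2·6(6+1)/2 = 42.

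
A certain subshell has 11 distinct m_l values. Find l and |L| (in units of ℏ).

11 = 2l + 1, so l = (11−1)/2 = 5.
Then |L| = √(l(l+1)) ℏ = √30 ℏ.

l = 5, |L| = √30 ℏ ≈ 5.477ℏ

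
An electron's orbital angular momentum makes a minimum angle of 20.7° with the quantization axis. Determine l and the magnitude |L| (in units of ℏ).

cos²θ_min = l/(l+1) = 0.8751.
Solving: l = 7.
Then |L| = ℏ√(7·8) = 2√14 ℏ.

l = 7, |L| = 2√14 ℏ ≈ 7.483ℏ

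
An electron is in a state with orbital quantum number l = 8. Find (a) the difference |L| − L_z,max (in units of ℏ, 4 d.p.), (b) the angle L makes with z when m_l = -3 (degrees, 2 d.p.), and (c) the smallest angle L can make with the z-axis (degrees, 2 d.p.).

|L| − L_z,max = (6√2 − 8)ℏ ≈ 0.4853ℏ.
For m_l = -3: cos θ = -3/√72, θ ≈ 110.70°.
cos θ_min = 8/√72, so θ_min ≈ 19.47°.

|L|−L_z,max ≈ 0.4853ℏ; θ(m_l=-3) ≈ 110.70°; θ_min ≈ 19.47°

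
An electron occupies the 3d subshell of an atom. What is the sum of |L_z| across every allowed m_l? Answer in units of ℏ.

Σ|L_z| = 6 ℏ

For 3d, l = 2.
m_l runs from −2 to 2, i.e. {-2, -1, 0, 1, 2}.
Σ|m_l| = l(l+1) = 6.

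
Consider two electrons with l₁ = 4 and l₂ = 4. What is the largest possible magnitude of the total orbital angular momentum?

The total orbital quantum number L ranges from |l₁ − l₂| to l₁ + l₂ in integer steps.
So L can be 0, 1, 2, 3, 4, 5, 6, 7, 8.
The largest magnitude corresponds to L = 8: |L_tot| = ℏ√(8·9) = 6√2 ℏ.

|L_tot|_max = 6√2 ℏ ≈ 8.485ℏ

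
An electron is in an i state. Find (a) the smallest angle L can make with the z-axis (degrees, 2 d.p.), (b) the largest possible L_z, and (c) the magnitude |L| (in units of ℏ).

θ_min ≈ 22.21°; L_z,max = 6ℏ; |L| = √42 ℏ ≈ 6.481ℏ

The letter i corresponds to l = 6.
cos θ_min = 6/√42, so θ_min ≈ 22.21°.
L_z,max = lℏ = 6ℏ.
|L| = ℏ√(6·7) = √42 ℏ ≈ 6.481ℏ.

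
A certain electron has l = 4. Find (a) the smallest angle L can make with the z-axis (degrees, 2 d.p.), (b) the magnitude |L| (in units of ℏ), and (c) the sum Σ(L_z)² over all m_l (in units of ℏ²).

cos θ_min = 4/√20, so θ_min ≈ 26.57°.
|L| = ℏ√(4·5) = 2√5 ℏ ≈ 4.472ℏ.
Σ m_l² = 60, so Σ(L_z)² = 60 ℏ².

θ_min ≈ 26.57°; |L| = 2√5 ℏ ≈ 4.472ℏ; Σ(L_z)² = 60 ℏ²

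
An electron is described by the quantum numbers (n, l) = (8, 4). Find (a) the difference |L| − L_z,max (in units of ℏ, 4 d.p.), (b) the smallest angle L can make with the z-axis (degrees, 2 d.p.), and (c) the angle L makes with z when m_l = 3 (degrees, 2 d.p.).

|L| − L_z,max = (2√5 − 4)ℏ ≈ 0.4721ℏ.
cos θ_min = 4/√20, so θ_min ≈ 26.57°.
For m_l = 3: cos θ = 3/√20, θ ≈ 47.87°.

|L|−L_z,max ≈ 0.4721ℏ; θ_min ≈ 26.57°; θ(m_l=3) ≈ 47.87°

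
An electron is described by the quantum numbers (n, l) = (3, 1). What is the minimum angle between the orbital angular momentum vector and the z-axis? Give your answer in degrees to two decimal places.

|L|² = l(l+1)ℏ² = 2ℏ², so |L| = √2 ℏ.
The smallest angle corresponds to the largest L_z, i.e. m_l = l = 1, giving L_z = 1ℏ.
cos θ_min = 1/√2, so θ_min ≈ 45.00°.

θ_min ≈ 45.00°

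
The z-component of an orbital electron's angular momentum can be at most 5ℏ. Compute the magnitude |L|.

|L| = √30 ℏ ≈ 5.477ℏ

Since max m_l = l, l = 5.
|L| = ℏ√(l(l+1)) = √30 ℏ.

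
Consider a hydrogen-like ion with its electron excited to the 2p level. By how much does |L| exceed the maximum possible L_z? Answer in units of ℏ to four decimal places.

The 2p level has l = 1.
|L| = √2 ℏ ≈ 1.4142ℏ, while L_z,max = lℏ = 1ℏ.
The difference is (√2 − 1)ℏ ≈ 0.4142ℏ.

|L| − L_z,max ≈ 0.4142ℏ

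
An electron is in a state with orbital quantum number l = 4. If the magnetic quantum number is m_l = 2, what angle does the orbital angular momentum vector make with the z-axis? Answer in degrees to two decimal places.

θ ≈ 63.43°

|L| = ℏ√(l(l+1)) = 2√5 ℏ.
L_z = m_l ℏ = 2ℏ.
cos θ = L_z/|L| = 2/√20, so θ ≈ 63.43°.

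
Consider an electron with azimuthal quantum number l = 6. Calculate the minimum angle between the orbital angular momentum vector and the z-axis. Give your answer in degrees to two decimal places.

|L|² = l(l+1)ℏ² = 42ℏ², so |L| = √42 ℏ.
The smallest angle corresponds to the largest L_z, i.e. m_l = l = 6, giving L_z = 6ℏ.
cos θ_min = 6/√42, so θ_min ≈ 22.21°.

θ_min ≈ 22.21°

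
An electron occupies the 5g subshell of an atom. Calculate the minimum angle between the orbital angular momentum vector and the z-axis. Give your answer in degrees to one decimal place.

θ_min ≈ 26.6°

For 5g, l = 4.
|L| = √(l(l+1)) ℏ = 2√5 ℏ.
The smallest angle corresponds to the largest L_z, i.e. m_l = l = 4, giving L_z = 4ℏ.
cos θ_min = 4/√20, so θ_min ≈ 26.6°.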